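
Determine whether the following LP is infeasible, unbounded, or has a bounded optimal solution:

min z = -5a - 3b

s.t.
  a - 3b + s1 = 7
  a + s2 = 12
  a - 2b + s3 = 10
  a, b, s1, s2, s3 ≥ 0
Feasible point: (0, 0) satisfies every constraint, so the LP is feasible.
Direction d = (0, 1): for each constraint row a, a·d ≤ 0 —
  (1)(0) + (-3)(1) = -3 ≤ 0
  (1)(0) + (0)(1) = 0 ≤ 0
  (1)(0) + (-2)(1) = -2 ≤ 0
and d ≥ 0, so (0, 0) + t·d stays feasible for every t ≥ 0. Along this ray z = -5a - 3b changes by -3 per unit t, so z → −∞.

The LP is unbounded; z can be made arbitrarily small.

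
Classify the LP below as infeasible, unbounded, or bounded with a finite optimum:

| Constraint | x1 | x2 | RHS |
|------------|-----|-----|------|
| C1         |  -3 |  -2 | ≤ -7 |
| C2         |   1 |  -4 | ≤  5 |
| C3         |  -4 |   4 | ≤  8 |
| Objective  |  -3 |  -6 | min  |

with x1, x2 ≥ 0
Feasible point: (1, 2) satisfies every constraint, so the LP is feasible.
Direction d = (1, 1): for each constraint row a, a·d ≤ 0 —
  (-3)(1) + (-2)(1) = -5 ≤ 0
  (1)(1) + (-4)(1) = -3 ≤ 0
  (-4)(1) + (4)(1) = 0 ≤ 0
and d ≥ 0, so (1, 2) + t·d stays feasible for every t ≥ 0. Along this ray z = -3x1 - 6x2 changes by -9 per unit t, so z → −∞.

The LP is unbounded; z can be made arbitrarily small.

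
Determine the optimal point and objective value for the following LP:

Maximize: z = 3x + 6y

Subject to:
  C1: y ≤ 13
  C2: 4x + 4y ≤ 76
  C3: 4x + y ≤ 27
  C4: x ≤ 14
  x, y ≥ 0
x = 3.5, y = 13, z = 88.5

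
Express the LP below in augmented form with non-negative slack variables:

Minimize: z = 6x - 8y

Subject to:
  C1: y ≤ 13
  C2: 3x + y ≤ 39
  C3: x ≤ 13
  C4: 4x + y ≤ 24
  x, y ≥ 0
min z = 6x - 8y

s.t.
  y + s1 = 13
  3x + y + s2 = 39
  x + s3 = 13
  4x + y + s4 = 24
  x, y, s1, s2, s3, s4 ≥ 0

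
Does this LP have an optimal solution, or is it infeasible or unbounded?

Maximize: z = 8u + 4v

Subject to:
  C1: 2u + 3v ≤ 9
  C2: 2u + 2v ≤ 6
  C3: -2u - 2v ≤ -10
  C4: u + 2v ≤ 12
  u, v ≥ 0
C2 requires 2u + 2v ≤ 6, while C3 (-2u - 2v ≤ -10) is equivalent to 2u + 2v ≥ 10. Together they would need 10 ≤ 2u + 2v ≤ 6, which is impossible since 10 > 6. No point satisfies all constraints.

The feasible region is empty; the LP is infeasible.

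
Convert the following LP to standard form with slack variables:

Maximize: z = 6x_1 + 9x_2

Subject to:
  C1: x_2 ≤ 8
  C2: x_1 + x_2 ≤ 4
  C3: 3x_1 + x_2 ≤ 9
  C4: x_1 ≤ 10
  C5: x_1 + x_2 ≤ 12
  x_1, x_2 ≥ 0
max z = 6x_1 + 9x_2

s.t.
  x_2 + s1 = 8
  x_1 + x_2 + s2 = 4
  3x_1 + x_2 + s3 = 9
  x_1 + s4 = 10
  x_1 + x_2 + s5 = 12
  x_1, x_2, s1, s2, s3, s4, s5 ≥ 0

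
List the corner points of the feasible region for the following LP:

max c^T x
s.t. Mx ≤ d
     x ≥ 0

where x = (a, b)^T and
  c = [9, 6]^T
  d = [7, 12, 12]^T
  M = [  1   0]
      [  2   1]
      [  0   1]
Each vertex is the intersection of two constraint boundaries that also satisfies all remaining constraints:
  a = 0 and b = 0 → (0, 0)
  2a + b = 12 and b = 0 → (6, 0)
  2a + b = 12 and b = 12 → (0, 12)

Vertices: (0, 0), (6, 0), (0, 12)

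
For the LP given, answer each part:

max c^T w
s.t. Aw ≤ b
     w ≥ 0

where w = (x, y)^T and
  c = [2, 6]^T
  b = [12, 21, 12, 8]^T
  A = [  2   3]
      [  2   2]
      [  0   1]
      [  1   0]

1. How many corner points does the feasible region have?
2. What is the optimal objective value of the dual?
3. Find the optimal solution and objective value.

1. 3
2. 24 (by strong duality, equal to the primal optimum)
3. x = 0, y = 4, z = 24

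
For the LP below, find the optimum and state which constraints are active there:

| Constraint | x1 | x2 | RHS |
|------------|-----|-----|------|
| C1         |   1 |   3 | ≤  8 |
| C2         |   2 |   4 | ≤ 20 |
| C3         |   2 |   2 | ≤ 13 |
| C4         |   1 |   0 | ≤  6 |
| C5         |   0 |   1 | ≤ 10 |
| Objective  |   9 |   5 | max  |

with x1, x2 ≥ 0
Optimal: x1 = 6, x2 = 0.5
Slack at optimum:
  C1: slack = 0.5
  C2: slack = 6
  C3: slack = 0 (binding)
  C4: slack = 0 (binding)
  C5: slack = 9.5
  x1 ≥ 0: x1 = 6
  x2 ≥ 0: x2 = 0.5
Binding constraints: C3, C4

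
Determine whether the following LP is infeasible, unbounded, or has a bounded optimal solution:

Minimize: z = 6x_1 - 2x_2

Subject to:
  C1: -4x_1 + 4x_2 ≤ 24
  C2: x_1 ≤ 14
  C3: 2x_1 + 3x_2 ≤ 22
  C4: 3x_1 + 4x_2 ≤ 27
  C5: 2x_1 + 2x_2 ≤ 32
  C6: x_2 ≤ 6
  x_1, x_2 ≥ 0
The point (0, 6) satisfies every constraint, so the LP is feasible; the constraints give x_1 ≤ 14 and x_2 ≤ 6, which with x_1, x_2 ≥ 0 keep the feasible region inside a bounded box. A feasible, bounded LP attains a finite optimum at a vertex.

Evaluating z = 6x_1 - 2x_2 at each vertex:
  (0, 0): z = 0
  (9, 0): z = 54
  (1, 6): z = -6
  (0, 6): z = -12

The LP has an optimal solution: (0, 6) with z = -12.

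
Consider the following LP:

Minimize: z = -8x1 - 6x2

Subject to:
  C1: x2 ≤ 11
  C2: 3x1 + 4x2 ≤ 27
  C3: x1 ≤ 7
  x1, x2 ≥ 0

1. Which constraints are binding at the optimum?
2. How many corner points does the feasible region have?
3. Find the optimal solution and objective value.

1. C2, C3
2. 4
3. x1 = 7, x2 = 1.5, z = -65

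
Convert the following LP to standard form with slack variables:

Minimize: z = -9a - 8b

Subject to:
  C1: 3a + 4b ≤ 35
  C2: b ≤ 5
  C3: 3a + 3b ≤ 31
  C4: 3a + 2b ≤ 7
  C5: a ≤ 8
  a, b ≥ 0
min z = -9a - 8b

s.t.
  3a + 4b + s1 = 35
  b + s2 = 5
  3a + 3b + s3 = 31
  3a + 2b + s4 = 7
  a + s5 = 8
  a, b, s1, s2, s3, s4, s5 ≥ 0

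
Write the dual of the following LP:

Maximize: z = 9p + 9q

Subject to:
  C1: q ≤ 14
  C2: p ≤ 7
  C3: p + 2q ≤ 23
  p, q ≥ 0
Minimize: z = 14y1 + 7y2 + 23y3

Subject to:
  C1: -y2 - y3 ≤ -9
  C2: -y1 - 2y3 ≤ -9
  y1, y2, y3 ≥ 0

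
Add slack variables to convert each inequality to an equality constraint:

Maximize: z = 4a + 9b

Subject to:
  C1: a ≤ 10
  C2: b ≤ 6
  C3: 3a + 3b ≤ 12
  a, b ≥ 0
max z = 4a + 9b

s.t.
  a + s1 = 10
  b + s2 = 6
  3a + 3b + s3 = 12
  a, b, s1, s2, s3 ≥ 0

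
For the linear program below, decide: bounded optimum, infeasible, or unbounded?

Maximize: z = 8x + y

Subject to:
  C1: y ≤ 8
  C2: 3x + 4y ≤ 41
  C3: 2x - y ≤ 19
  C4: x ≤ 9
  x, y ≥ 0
The point (9, 3.5) satisfies every constraint, so the LP is feasible; the constraints give x ≤ 9 and y ≤ 8, which with x, y ≥ 0 keep the feasible region inside a bounded box. A feasible, bounded LP attains a finite optimum at a vertex.

Feasible with finite optimum z* = 75.5 at (9, 3.5).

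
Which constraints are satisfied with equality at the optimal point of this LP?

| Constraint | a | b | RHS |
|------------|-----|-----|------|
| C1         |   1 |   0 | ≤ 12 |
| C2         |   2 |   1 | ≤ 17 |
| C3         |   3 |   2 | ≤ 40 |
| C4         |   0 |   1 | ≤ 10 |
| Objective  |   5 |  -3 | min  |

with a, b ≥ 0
Optimal: a = 0, b = 10
Slack at optimum:
  C1: slack = 12
  C2: slack = 7
  C3: slack = 20
  C4: slack = 0 (binding)
  a ≥ 0: a = 0 (binding)
  b ≥ 0: b = 10
Binding constraints: C4, a ≥ 0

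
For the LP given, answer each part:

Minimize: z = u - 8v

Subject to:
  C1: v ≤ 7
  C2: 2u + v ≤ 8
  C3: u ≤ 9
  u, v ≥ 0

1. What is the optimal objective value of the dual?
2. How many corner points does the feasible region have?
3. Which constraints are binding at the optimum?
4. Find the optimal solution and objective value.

1. -56 (by strong duality, equal to the primal optimum)
2. 4
3. C1, u ≥ 0
4. u = 0, v = 7, z = -56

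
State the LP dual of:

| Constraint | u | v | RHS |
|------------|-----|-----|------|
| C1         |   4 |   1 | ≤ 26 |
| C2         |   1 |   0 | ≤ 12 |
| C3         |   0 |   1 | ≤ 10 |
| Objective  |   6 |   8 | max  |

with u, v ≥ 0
Minimize: z = 26y1 + 12y2 + 10y3

Subject to:
  C1: -4y1 - y2 ≤ -6
  C2: -y1 - y3 ≤ -8
  y1, y2, y3 ≥ 0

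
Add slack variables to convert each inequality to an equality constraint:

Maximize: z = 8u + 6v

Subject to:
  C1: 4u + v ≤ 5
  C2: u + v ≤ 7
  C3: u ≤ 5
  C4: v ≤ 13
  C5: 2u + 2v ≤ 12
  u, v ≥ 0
max z = 8u + 6v

s.t.
  4u + v + s1 = 5
  u + v + s2 = 7
  u + s3 = 5
  v + s4 = 13
  2u + 2v + s5 = 12
  u, v, s1, s2, s3, s4, s5 ≥ 0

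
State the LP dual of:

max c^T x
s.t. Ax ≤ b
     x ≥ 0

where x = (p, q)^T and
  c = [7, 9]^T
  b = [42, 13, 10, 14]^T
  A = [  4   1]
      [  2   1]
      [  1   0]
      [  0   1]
Minimize: z = 42y1 + 13y2 + 10y3 + 14y4

Subject to:
  C1: -4y1 - 2y2 - y3 ≤ -7
  C2: -y1 - y2 - y4 ≤ -9
  y1, y2, y3, y4 ≥ 0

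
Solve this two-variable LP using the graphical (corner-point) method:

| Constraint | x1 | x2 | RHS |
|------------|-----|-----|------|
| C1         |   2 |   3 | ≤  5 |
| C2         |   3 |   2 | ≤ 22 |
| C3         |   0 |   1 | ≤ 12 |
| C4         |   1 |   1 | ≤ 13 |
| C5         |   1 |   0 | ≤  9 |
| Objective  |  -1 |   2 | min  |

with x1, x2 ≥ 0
Each vertex is the intersection of two constraint boundaries that also satisfies all remaining constraints:
  x1 = 0 and x2 = 0 → (0, 0)
  2x1 + 3x2 = 5 and x2 = 0 → (2.5, 0)
  2x1 + 3x2 = 5 and x1 = 0 → (0, 1.667)

Evaluating z = -x1 + 2x2 at each vertex:
  (0, 0): z = 0
  (2.5, 0): z = -2.5
  (0, 1.667): z = 3.333

The minimum is at (2.5, 0) with z = -2.5.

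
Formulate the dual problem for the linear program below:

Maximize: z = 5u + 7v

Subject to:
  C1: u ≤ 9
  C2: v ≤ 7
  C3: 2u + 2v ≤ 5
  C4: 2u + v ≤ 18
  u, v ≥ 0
Minimize: z = 9y1 + 7y2 + 5y3 + 18y4

Subject to:
  C1: -y1 - 2y3 - 2y4 ≤ -5
  C2: -y2 - 2y3 - y4 ≤ -7
  y1, y2, y3, y4 ≥ 0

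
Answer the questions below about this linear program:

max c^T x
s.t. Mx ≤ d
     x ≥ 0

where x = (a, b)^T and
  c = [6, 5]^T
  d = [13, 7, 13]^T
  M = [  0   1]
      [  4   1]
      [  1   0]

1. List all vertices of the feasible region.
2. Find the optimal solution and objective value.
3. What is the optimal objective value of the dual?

1. (0, 0), (1.75, 0), (0, 7)
2. a = 0, b = 7, z = 35
3. 35 (by strong duality, equal to the primal optimum)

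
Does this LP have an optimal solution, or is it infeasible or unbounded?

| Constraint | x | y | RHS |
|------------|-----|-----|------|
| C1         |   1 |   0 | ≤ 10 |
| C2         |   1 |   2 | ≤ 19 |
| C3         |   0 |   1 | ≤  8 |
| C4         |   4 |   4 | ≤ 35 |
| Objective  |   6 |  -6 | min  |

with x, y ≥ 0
The point (0, 8) satisfies every constraint, so the LP is feasible; the constraints give x ≤ 10 and y ≤ 8, which with x, y ≥ 0 keep the feasible region inside a bounded box. A feasible, bounded LP attains a finite optimum at a vertex.

The LP has an optimal solution: (0, 8) with z = -48.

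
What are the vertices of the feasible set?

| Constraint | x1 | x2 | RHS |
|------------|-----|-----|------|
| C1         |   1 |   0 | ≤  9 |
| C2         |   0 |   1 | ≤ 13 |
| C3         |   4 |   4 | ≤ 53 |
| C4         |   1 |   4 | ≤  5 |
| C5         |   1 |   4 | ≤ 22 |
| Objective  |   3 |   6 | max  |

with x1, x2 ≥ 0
Each vertex is the intersection of two constraint boundaries that also satisfies all remaining constraints:
  x1 = 0 and x2 = 0 → (0, 0)
  x1 + 4x2 = 5 and x2 = 0 → (5, 0)
  x1 + 4x2 = 5 and x1 = 0 → (0, 1.25)

Vertices: (0, 0), (5, 0), (0, 1.25)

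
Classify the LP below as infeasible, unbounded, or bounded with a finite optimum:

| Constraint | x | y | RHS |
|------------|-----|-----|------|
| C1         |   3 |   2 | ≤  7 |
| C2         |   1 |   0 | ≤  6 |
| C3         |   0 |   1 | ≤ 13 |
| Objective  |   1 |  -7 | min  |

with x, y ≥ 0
The point (0, 3.5) satisfies every constraint, so the LP is feasible; the constraints give x ≤ 6 and y ≤ 13, which with x, y ≥ 0 keep the feasible region inside a bounded box. A feasible, bounded LP attains a finite optimum at a vertex.

Feasible with finite optimum z* = -24.5 at (0, 3.5).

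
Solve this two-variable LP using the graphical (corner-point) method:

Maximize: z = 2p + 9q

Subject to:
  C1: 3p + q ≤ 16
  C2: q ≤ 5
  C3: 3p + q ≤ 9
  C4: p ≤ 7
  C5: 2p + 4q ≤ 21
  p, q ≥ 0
Each vertex is the intersection of two constraint boundaries that also satisfies all remaining constraints:
  p = 0 and q = 0 → (0, 0)
  3p + q = 9 and q = 0 → (3, 0)
  3p + q = 9 and 2p + 4q = 21 → (1.5, 4.5)
  q = 5 and 2p + 4q = 21 → (0.5, 5)
  q = 5 and p = 0 → (0, 5)

Evaluating z = 2p + 9q at each vertex:
  (0, 0): z = 0
  (3, 0): z = 6
  (1.5, 4.5): z = 43.5
  (0.5, 5): z = 46
  (0, 5): z = 45

The maximum is at (0.5, 5) with z = 46.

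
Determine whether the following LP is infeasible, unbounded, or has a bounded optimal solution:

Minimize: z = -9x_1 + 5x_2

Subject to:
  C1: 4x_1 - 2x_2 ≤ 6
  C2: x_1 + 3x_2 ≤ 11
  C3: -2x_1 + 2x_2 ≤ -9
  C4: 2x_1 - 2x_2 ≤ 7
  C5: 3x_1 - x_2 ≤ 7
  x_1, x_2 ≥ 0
C4 requires 2x_1 - 2x_2 ≤ 7, while C3 (-2x_1 + 2x_2 ≤ -9) is equivalent to 2x_1 - 2x_2 ≥ 9. Together they would need 9 ≤ 2x_1 - 2x_2 ≤ 7, which is impossible since 9 > 7. No point satisfies all constraints.

Infeasible: no point satisfies all constraints simultaneously.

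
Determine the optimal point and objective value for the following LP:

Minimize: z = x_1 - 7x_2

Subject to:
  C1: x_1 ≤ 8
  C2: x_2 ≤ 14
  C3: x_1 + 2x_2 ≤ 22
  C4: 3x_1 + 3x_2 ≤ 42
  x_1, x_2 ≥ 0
x_1 = 0, x_2 = 11, z = -77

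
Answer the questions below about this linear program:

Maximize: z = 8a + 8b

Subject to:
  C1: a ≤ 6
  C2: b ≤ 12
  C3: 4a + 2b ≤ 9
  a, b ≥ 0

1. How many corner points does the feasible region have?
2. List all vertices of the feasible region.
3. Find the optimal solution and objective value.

1. 3
2. (0, 0), (2.25, 0), (0, 4.5)
3. a = 0, b = 4.5, z = 36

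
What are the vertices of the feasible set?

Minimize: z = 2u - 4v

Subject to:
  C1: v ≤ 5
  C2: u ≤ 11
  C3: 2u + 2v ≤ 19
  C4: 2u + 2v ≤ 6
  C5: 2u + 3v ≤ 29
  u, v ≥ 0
Each vertex is the intersection of two constraint boundaries that also satisfies all remaining constraints:
  u = 0 and v = 0 → (0, 0)
  2u + 2v = 6 and v = 0 → (3, 0)
  2u + 2v = 6 and u = 0 → (0, 3)

Vertices: (0, 0), (3, 0), (0, 3)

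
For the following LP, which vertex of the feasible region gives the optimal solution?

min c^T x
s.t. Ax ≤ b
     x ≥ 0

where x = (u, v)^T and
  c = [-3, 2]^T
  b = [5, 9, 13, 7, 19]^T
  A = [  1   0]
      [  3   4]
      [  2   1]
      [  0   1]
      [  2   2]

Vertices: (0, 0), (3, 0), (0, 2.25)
(3, 0) with z = -9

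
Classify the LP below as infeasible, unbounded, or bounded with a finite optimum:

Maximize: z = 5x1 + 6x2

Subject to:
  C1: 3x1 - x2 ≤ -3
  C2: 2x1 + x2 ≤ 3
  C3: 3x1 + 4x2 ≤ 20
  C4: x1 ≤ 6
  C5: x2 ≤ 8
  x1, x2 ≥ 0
The point (0, 3) satisfies every constraint, so the LP is feasible; the constraints give x1 ≤ 6 and x2 ≤ 8, which with x1, x2 ≥ 0 keep the feasible region inside a bounded box. A feasible, bounded LP attains a finite optimum at a vertex.

The LP has an optimal solution: (0, 3) with z = 18.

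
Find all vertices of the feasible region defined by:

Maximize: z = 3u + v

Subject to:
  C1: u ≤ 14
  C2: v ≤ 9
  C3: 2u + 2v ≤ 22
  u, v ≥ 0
Each vertex is the intersection of two constraint boundaries that also satisfies all remaining constraints:
  u = 0 and v = 0 → (0, 0)
  2u + 2v = 22 and v = 0 → (11, 0)
  v = 9 and 2u + 2v = 22 → (2, 9)
  v = 9 and u = 0 → (0, 9)

Vertices: (0, 0), (11, 0), (2, 9), (0, 9)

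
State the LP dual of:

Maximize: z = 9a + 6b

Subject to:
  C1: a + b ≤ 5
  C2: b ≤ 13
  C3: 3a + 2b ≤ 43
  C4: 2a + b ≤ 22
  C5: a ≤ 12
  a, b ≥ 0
Minimize: z = 5y1 + 13y2 + 43y3 + 22y4 + 12y5

Subject to:
  C1: -y1 - 3y3 - 2y4 - y5 ≤ -9
  C2: -y1 - y2 - 2y3 - y4 ≤ -6
  y1, y2, y3, y4, y5 ≥ 0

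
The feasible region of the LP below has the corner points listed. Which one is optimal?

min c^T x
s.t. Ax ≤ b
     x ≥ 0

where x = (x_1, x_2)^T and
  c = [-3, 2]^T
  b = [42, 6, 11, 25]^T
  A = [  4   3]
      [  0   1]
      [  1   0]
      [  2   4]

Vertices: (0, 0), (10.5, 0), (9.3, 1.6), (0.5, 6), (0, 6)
Evaluating z = -3x_1 + 2x_2 at each vertex:
  (0, 0): z = 0
  (10.5, 0): z = -31.5
  (9.3, 1.6): z = -24.7
  (0.5, 6): z = 10.5
  (0, 6): z = 12

The smallest value is z = -31.5, attained at (10.5, 0).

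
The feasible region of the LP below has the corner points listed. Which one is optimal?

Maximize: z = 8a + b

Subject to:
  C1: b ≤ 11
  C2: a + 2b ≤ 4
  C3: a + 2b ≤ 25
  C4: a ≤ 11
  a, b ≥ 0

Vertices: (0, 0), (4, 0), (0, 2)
Evaluating z = 8a + b at each vertex:
  (0, 0): z = 0
  (4, 0): z = 32
  (0, 2): z = 2

The largest value is z = 32, attained at (4, 0).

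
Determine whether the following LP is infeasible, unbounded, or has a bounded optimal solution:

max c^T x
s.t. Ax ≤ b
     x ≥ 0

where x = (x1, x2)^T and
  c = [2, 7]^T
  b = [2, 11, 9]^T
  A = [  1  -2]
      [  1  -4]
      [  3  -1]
Feasible point: (0, 0) satisfies every constraint, so the LP is feasible.
Direction d = (0, 1): for each constraint row a, a·d ≤ 0 —
  (1)(0) + (-2)(1) = -2 ≤ 0
  (1)(0) + (-4)(1) = -4 ≤ 0
  (3)(0) + (-1)(1) = -1 ≤ 0
and d ≥ 0, so (0, 0) + t·d stays feasible for every t ≥ 0. Along this ray z = 2x1 + 7x2 changes by 7 per unit t, so z → +∞.

Unbounded: there is a feasible ray along which z → +∞.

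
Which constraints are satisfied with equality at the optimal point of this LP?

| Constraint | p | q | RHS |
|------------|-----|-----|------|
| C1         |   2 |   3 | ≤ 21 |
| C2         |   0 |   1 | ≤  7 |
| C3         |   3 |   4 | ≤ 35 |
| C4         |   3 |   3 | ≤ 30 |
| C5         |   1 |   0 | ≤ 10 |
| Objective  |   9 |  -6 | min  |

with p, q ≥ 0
Optimal: p = 0, q = 7
Binding: C1, C2, p ≥ 0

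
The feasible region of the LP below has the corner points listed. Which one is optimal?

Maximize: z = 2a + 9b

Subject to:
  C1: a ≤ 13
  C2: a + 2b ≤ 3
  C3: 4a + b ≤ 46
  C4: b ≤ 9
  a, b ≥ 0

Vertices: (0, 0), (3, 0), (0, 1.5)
Evaluating z = 2a + 9b at each vertex:
  (0, 0): z = 0
  (3, 0): z = 6
  (0, 1.5): z = 13.5

The largest value is z = 13.5, attained at (0, 1.5).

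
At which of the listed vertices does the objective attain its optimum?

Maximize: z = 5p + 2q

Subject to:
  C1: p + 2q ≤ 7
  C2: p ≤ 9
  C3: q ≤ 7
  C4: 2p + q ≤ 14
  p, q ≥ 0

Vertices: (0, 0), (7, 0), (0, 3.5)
(7, 0) with z = 35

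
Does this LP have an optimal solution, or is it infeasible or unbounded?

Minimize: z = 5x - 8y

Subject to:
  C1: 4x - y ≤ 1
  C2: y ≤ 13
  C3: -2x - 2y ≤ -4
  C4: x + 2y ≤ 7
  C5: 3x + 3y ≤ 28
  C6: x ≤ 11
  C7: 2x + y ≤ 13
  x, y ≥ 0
The point (0, 3.5) satisfies every constraint, so the LP is feasible; the constraints give x ≤ 11 and y ≤ 13, which with x, y ≥ 0 keep the feasible region inside a bounded box. A feasible, bounded LP attains a finite optimum at a vertex.

The LP has an optimal solution: (0, 3.5) with z = -28.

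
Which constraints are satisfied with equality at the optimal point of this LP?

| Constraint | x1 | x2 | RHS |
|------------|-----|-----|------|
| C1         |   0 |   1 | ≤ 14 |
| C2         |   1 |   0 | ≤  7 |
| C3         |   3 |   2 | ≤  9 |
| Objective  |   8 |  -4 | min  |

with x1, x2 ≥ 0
Optimal: x1 = 0, x2 = 4.5
Slack at optimum:
  C1: slack = 9.5
  C2: slack = 7
  C3: slack = 0 (binding)
  x1 ≥ 0: x1 = 0 (binding)
  x2 ≥ 0: x2 = 4.5
Binding constraints: C3, x1 ≥ 0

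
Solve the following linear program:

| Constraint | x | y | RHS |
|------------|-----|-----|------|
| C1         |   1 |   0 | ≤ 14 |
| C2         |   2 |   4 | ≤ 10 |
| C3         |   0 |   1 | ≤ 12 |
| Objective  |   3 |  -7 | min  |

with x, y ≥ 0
x = 0, y = 2.5, z = -17.5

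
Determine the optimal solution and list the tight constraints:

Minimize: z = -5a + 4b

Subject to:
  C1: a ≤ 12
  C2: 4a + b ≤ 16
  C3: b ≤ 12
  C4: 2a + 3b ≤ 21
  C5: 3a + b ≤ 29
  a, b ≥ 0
Optimal: a = 4, b = 0
Binding: C2, b ≥ 0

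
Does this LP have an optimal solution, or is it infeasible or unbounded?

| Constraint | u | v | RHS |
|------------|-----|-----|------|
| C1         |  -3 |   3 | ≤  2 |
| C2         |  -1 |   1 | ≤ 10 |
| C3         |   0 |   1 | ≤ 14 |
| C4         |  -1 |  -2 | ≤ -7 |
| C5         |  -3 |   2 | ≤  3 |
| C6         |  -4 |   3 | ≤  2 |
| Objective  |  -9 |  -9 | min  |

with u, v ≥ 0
Feasible point: (3, 2) satisfies every constraint, so the LP is feasible.
Direction d = (1, 0): for each constraint row a, a·d ≤ 0 —
  (-3)(1) + (3)(0) = -3 ≤ 0
  (-1)(1) + (1)(0) = -1 ≤ 0
  (0)(1) + (1)(0) = 0 ≤ 0
  (-1)(1) + (-2)(0) = -1 ≤ 0
  (-3)(1) + (2)(0) = -3 ≤ 0
  (-4)(1) + (3)(0) = -4 ≤ 0
and d ≥ 0, so (3, 2) + t·d stays feasible for every t ≥ 0. Along this ray z = -9u - 9v changes by -9 per unit t, so z → −∞.

The LP is unbounded; z can be made arbitrarily small.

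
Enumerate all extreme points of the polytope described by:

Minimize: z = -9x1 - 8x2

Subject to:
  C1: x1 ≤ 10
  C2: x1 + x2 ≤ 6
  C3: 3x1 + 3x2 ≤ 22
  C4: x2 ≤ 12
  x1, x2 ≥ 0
Each vertex is the intersection of two constraint boundaries that also satisfies all remaining constraints:
  x1 = 0 and x2 = 0 → (0, 0)
  x1 + x2 = 6 and x2 = 0 → (6, 0)
  x1 + x2 = 6 and x1 = 0 → (0, 6)

Vertices: (0, 0), (6, 0), (0, 6)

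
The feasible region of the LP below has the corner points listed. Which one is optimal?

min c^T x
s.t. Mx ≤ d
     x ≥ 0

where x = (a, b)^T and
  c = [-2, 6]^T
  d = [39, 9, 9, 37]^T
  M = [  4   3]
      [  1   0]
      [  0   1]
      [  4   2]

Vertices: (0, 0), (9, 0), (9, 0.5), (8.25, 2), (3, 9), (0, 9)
(9, 0) with z = -18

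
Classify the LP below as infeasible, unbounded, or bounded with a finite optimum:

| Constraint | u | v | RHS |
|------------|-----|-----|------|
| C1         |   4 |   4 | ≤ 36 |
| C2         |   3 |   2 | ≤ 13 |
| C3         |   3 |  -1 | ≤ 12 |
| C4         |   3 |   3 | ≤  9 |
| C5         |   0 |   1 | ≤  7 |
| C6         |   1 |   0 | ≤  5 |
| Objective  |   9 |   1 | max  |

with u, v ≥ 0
The point (3, 0) satisfies every constraint, so the LP is feasible; the constraints give u ≤ 5 and v ≤ 7, which with u, v ≥ 0 keep the feasible region inside a bounded box. A feasible, bounded LP attains a finite optimum at a vertex.

Evaluating z = 9u + v at each vertex:
  (0, 0): z = 0
  (3, 0): z = 27
  (0, 3): z = 3

Bounded optimum: z* = 27 at (3, 0).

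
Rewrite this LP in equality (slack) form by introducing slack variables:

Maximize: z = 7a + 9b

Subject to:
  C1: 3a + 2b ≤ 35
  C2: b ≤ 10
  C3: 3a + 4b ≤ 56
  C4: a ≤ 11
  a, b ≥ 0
max z = 7a + 9b

s.t.
  3a + 2b + s1 = 35
  b + s2 = 10
  3a + 4b + s3 = 56
  a + s4 = 11
  a, b, s1, s2, s3, s4 ≥ 0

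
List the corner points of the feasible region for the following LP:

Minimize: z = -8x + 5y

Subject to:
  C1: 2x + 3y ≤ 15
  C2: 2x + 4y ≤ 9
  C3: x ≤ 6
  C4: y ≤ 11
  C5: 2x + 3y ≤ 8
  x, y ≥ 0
Each vertex is the intersection of two constraint boundaries that also satisfies all remaining constraints:
  x = 0 and y = 0 → (0, 0)
  2x + 3y = 8 and y = 0 → (4, 0)
  2x + 4y = 9 and 2x + 3y = 8 → (2.5, 1)
  2x + 4y = 9 and x = 0 → (0, 2.25)

Vertices: (0, 0), (4, 0), (2.5, 1), (0, 2.25)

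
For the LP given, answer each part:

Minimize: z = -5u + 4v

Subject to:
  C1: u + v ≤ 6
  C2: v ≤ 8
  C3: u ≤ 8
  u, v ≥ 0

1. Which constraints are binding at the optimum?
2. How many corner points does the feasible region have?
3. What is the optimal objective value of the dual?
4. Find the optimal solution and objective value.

1. C1, v ≥ 0
2. 3
3. -30 (by strong duality, equal to the primal optimum)
4. u = 6, v = 0, z = -30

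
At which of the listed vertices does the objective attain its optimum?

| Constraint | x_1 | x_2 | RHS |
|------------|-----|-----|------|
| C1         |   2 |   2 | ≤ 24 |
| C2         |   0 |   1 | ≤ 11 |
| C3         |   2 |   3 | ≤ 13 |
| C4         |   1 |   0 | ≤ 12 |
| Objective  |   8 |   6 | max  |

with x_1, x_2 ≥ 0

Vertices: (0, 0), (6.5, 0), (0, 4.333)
(6.5, 0) with z = 52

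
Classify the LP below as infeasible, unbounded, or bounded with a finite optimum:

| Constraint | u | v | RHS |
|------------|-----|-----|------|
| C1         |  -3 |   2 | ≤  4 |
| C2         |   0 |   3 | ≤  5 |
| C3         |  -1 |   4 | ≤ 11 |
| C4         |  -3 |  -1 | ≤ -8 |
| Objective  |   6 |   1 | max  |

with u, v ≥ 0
Feasible point: (3, 0) satisfies every constraint, so the LP is feasible.
Direction d = (1, 0): for each constraint row a, a·d ≤ 0 —
  (-3)(1) + (2)(0) = -3 ≤ 0
  (0)(1) + (3)(0) = 0 ≤ 0
  (-1)(1) + (4)(0) = -1 ≤ 0
  (-3)(1) + (-1)(0) = -3 ≤ 0
and d ≥ 0, so (3, 0) + t·d stays feasible for every t ≥ 0. Along this ray z = 6u + v changes by 6 per unit t, so z → +∞.

The LP is unbounded; z can be made arbitrarily large.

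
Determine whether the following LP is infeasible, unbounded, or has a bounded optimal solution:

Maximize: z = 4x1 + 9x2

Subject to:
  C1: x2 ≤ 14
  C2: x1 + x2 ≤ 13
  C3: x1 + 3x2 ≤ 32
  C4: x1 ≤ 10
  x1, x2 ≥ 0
The point (3.5, 9.5) satisfies every constraint, so the LP is feasible; the constraints give x1 ≤ 10 and x2 ≤ 14, which with x1, x2 ≥ 0 keep the feasible region inside a bounded box. A feasible, bounded LP attains a finite optimum at a vertex.

Evaluating z = 4x1 + 9x2 at each vertex:
  (0, 0): z = 0
  (10, 0): z = 40
  (10, 3): z = 67
  (3.5, 9.5): z = 99.5
  (0, 10.67): z = 96

Feasible with finite optimum z* = 99.5 at (3.5, 9.5).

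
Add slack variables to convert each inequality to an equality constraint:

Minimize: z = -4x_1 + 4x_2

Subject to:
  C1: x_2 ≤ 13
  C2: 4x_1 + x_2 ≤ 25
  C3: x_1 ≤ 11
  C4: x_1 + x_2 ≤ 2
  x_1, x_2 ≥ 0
min z = -4x_1 + 4x_2

s.t.
  x_2 + s1 = 13
  4x_1 + x_2 + s2 = 25
  x_1 + s3 = 11
  x_1 + x_2 + s4 = 2
  x_1, x_2, s1, s2, s3, s4 ≥ 0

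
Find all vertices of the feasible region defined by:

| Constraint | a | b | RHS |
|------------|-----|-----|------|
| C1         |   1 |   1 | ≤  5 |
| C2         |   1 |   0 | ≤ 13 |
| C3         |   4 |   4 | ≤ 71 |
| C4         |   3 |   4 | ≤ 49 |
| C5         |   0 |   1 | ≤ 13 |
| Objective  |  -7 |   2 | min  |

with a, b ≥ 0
Each vertex is the intersection of two constraint boundaries that also satisfies all remaining constraints:
  a = 0 and b = 0 → (0, 0)
  a + b = 5 and b = 0 → (5, 0)
  a + b = 5 and a = 0 → (0, 5)

Vertices: (0, 0), (5, 0), (0, 5)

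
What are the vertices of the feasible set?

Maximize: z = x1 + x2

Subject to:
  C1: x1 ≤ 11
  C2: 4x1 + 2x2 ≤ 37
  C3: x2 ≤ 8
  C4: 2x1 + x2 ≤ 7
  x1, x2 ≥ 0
Each vertex is the intersection of two constraint boundaries that also satisfies all remaining constraints:
  x1 = 0 and x2 = 0 → (0, 0)
  2x1 + x2 = 7 and x2 = 0 → (3.5, 0)
  2x1 + x2 = 7 and x1 = 0 → (0, 7)

Vertices: (0, 0), (3.5, 0), (0, 7)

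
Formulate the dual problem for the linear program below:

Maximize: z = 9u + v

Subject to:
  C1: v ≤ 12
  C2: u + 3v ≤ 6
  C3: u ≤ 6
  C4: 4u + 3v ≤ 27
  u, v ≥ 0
Minimize: z = 12y1 + 6y2 + 6y3 + 27y4

Subject to:
  C1: -y2 - y3 - 4y4 ≤ -9
  C2: -y1 - 3y2 - 3y4 ≤ -1
  y1, y2, y3, y4 ≥ 0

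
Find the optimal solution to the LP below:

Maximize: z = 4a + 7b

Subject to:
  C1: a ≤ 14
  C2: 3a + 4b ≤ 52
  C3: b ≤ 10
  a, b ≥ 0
Each vertex is the intersection of two constraint boundaries that also satisfies all remaining constraints:
  a = 0 and b = 0 → (0, 0)
  a = 14 and b = 0 → (14, 0)
  a = 14 and 3a + 4b = 52 → (14, 2.5)
  3a + 4b = 52 and b = 10 → (4, 10)
  b = 10 and a = 0 → (0, 10)

Evaluating z = 4a + 7b at each vertex:
  (0, 0): z = 0
  (14, 0): z = 56
  (14, 2.5): z = 73.5
  (4, 10): z = 86
  (0, 10): z = 70

The maximum is at (4, 10) with z = 86.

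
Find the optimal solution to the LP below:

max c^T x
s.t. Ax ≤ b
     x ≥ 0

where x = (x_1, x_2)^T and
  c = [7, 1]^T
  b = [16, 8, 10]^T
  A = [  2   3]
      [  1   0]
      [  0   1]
Each vertex is the intersection of two constraint boundaries that also satisfies all remaining constraints:
  x_1 = 0 and x_2 = 0 → (0, 0)
  2x_1 + 3x_2 = 16 and x_1 = 8 → (8, 0)
  2x_1 + 3x_2 = 16 and x_1 = 0 → (0, 5.333)

Evaluating z = 7x_1 + x_2 at each vertex:
  (0, 0): z = 0
  (8, 0): z = 56
  (0, 5.333): z = 5.333

The maximum is at (8, 0) with z = 56.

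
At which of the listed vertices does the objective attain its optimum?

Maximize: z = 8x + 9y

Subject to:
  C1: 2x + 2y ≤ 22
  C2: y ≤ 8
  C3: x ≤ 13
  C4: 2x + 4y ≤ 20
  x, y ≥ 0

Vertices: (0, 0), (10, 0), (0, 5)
Evaluating z = 8x + 9y at each vertex:
  (0, 0): z = 0
  (10, 0): z = 80
  (0, 5): z = 45

The largest value is z = 80, attained at (10, 0).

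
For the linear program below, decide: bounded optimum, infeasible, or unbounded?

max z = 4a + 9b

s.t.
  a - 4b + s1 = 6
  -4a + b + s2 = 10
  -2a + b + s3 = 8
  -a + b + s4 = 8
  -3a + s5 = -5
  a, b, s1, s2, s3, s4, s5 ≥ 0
Feasible point: (2, 0) satisfies every constraint, so the LP is feasible.
Direction d = (1, 1): for each constraint row a, a·d ≤ 0 —
  (1)(1) + (-4)(1) = -3 ≤ 0
  (-4)(1) + (1)(1) = -3 ≤ 0
  (-2)(1) + (1)(1) = -1 ≤ 0
  (-1)(1) + (1)(1) = 0 ≤ 0
  (-3)(1) + (0)(1) = -3 ≤ 0
and d ≥ 0, so (2, 0) + t·d stays feasible for every t ≥ 0. Along this ray z = 4a + 9b changes by 13 per unit t, so z → +∞.

Unbounded — the objective can increase without bound over the feasible region.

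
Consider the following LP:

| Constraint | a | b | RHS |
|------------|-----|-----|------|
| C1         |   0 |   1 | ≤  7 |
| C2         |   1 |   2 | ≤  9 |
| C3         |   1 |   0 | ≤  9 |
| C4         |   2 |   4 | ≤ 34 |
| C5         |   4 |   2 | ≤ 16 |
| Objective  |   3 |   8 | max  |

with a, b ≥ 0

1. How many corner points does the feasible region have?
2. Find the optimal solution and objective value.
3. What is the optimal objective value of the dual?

1. 4
2. a = 0, b = 4.5, z = 36
3. 36 (by strong duality, equal to the primal optimum)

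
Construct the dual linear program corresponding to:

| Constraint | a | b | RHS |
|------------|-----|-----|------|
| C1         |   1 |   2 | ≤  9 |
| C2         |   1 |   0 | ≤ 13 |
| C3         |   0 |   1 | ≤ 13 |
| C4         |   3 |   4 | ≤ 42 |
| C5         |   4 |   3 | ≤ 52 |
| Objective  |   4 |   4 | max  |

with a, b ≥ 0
Minimize: z = 9y1 + 13y2 + 13y3 + 42y4 + 52y5

Subject to:
  C1: -y1 - y2 - 3y4 - 4y5 ≤ -4
  C2: -2y1 - y3 - 4y4 - 3y5 ≤ -4
  y1, y2, y3, y4, y5 ≥ 0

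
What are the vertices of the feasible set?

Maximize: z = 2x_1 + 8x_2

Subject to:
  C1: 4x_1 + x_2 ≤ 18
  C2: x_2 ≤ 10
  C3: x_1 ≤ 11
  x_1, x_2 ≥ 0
Each vertex is the intersection of two constraint boundaries that also satisfies all remaining constraints:
  x_1 = 0 and x_2 = 0 → (0, 0)
  4x_1 + x_2 = 18 and x_2 = 0 → (4.5, 0)
  4x_1 + x_2 = 18 and x_2 = 10 → (2, 10)
  x_2 = 10 and x_1 = 0 → (0, 10)

Vertices: (0, 0), (4.5, 0), (2, 10), (0, 10)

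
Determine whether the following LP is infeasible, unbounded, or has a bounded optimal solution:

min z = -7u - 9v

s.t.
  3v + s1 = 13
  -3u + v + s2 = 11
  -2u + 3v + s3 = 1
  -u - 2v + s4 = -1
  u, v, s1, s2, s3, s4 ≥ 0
Feasible point: (1, 0) satisfies every constraint, so the LP is feasible.
Direction d = (1, 0): for each constraint row a, a·d ≤ 0 —
  (0)(1) + (3)(0) = 0 ≤ 0
  (-3)(1) + (1)(0) = -3 ≤ 0
  (-2)(1) + (3)(0) = -2 ≤ 0
  (-1)(1) + (-2)(0) = -1 ≤ 0
and d ≥ 0, so (1, 0) + t·d stays feasible for every t ≥ 0. Along this ray z = -7u - 9v changes by -7 per unit t, so z → −∞.

Unbounded — the objective can decrease without bound over the feasible region.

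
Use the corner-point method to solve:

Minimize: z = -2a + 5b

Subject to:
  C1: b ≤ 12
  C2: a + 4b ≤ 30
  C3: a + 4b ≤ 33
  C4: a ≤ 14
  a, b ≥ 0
Each vertex is the intersection of two constraint boundaries that also satisfies all remaining constraints:
  a = 0 and b = 0 → (0, 0)
  a = 14 and b = 0 → (14, 0)
  a + 4b = 30 and a = 14 → (14, 4)
  a + 4b = 30 and a = 0 → (0, 7.5)

Evaluating z = -2a + 5b at each vertex:
  (0, 0): z = 0
  (14, 0): z = -28
  (14, 4): z = -8
  (0, 7.5): z = 37.5

The minimum is at (14, 0) with z = -28.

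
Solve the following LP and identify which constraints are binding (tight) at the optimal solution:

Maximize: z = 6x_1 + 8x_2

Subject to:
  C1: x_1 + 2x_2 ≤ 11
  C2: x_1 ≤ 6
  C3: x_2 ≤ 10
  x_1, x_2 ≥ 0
Optimal: x_1 = 6, x_2 = 2.5
Slack at optimum:
  C1: slack = 0 (binding)
  C2: slack = 0 (binding)
  C3: slack = 7.5
  x_1 ≥ 0: x_1 = 6
  x_2 ≥ 0: x_2 = 2.5
Binding constraints: C1, C2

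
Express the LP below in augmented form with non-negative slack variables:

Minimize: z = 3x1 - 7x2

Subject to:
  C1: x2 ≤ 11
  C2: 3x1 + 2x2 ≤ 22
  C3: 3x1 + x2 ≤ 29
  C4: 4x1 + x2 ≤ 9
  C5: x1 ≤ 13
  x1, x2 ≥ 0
min z = 3x1 - 7x2

s.t.
  x2 + s1 = 11
  3x1 + 2x2 + s2 = 22
  3x1 + x2 + s3 = 29
  4x1 + x2 + s4 = 9
  x1 + s5 = 13
  x1, x2, s1, s2, s3, s4, s5 ≥ 0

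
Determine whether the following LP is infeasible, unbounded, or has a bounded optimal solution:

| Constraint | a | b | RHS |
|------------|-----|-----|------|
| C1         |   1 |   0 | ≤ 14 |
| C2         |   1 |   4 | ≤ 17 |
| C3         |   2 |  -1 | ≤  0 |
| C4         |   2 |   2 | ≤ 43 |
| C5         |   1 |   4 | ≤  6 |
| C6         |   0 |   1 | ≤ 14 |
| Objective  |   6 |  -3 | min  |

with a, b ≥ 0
The point (0, 1.5) satisfies every constraint, so the LP is feasible; the constraints give a ≤ 14 and b ≤ 14, which with a, b ≥ 0 keep the feasible region inside a bounded box. A feasible, bounded LP attains a finite optimum at a vertex.

The LP has an optimal solution: (0, 1.5) with z = -4.5.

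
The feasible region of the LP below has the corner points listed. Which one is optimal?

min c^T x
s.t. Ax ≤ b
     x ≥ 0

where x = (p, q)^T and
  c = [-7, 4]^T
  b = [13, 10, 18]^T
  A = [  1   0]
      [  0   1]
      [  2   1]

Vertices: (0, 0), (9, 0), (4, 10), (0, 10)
(9, 0) with z = -63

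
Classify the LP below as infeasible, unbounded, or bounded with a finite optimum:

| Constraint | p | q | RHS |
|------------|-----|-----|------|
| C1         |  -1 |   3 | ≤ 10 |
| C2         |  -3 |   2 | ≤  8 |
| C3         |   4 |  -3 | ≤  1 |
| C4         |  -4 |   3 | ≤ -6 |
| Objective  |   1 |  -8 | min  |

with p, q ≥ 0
C3 requires 4p - 3q ≤ 1, while C4 (-4p + 3q ≤ -6) is equivalent to 4p - 3q ≥ 6. Together they would need 6 ≤ 4p - 3q ≤ 1, which is impossible since 6 > 1. No point satisfies all constraints.

The feasible region is empty; the LP is infeasible.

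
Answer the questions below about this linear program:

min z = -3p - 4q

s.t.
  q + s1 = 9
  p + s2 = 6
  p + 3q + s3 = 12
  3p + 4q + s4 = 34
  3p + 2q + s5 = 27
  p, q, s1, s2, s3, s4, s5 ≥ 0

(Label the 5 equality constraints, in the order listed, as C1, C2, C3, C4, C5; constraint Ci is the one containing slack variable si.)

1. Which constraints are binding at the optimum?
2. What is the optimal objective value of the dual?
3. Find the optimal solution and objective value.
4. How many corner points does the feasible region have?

1. C2, C3
2. -26 (by strong duality, equal to the primal optimum)
3. p = 6, q = 2, z = -26
4. 4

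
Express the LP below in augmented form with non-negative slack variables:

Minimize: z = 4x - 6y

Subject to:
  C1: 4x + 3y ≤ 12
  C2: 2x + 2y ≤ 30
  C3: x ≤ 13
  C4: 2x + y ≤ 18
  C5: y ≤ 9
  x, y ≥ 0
min z = 4x - 6y

s.t.
  4x + 3y + s1 = 12
  2x + 2y + s2 = 30
  x + s3 = 13
  2x + y + s4 = 18
  y + s5 = 9
  x, y, s1, s2, s3, s4, s5 ≥ 0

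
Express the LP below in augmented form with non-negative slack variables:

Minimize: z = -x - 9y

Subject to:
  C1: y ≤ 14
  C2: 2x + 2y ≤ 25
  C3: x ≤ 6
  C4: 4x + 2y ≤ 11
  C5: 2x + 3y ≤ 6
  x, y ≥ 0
min z = -x - 9y

s.t.
  y + s1 = 14
  2x + 2y + s2 = 25
  x + s3 = 6
  4x + 2y + s4 = 11
  2x + 3y + s5 = 6
  x, y, s1, s2, s3, s4, s5 ≥ 0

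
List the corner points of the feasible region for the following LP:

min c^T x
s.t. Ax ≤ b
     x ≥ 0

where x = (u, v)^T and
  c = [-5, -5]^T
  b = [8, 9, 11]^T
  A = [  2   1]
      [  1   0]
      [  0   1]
Each vertex is the intersection of two constraint boundaries that also satisfies all remaining constraints:
  u = 0 and v = 0 → (0, 0)
  2u + v = 8 and v = 0 → (4, 0)
  2u + v = 8 and u = 0 → (0, 8)

Vertices: (0, 0), (4, 0), (0, 8)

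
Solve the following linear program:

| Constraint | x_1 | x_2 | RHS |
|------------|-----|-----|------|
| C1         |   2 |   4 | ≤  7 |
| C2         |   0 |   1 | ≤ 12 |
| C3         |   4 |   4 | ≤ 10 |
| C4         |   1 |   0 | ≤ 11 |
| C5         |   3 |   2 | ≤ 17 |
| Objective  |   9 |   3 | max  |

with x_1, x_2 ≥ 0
Each vertex is the intersection of two constraint boundaries that also satisfies all remaining constraints:
  x_1 = 0 and x_2 = 0 → (0, 0)
  4x_1 + 4x_2 = 10 and x_2 = 0 → (2.5, 0)
  2x_1 + 4x_2 = 7 and 4x_1 + 4x_2 = 10 → (1.5, 1)
  2x_1 + 4x_2 = 7 and x_1 = 0 → (0, 1.75)

Evaluating z = 9x_1 + 3x_2 at each vertex:
  (0, 0): z = 0
  (2.5, 0): z = 22.5
  (1.5, 1): z = 16.5
  (0, 1.75): z = 5.25

The maximum is at (2.5, 0) with z = 22.5.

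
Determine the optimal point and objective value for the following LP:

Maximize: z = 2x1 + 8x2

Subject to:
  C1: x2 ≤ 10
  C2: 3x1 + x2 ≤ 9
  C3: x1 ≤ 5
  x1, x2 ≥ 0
Each vertex is the intersection of two constraint boundaries that also satisfies all remaining constraints:
  x1 = 0 and x2 = 0 → (0, 0)
  3x1 + x2 = 9 and x2 = 0 → (3, 0)
  3x1 + x2 = 9 and x1 = 0 → (0, 9)

Evaluating z = 2x1 + 8x2 at each vertex:
  (0, 0): z = 0
  (3, 0): z = 6
  (0, 9): z = 72

The maximum is at (0, 9) with z = 72.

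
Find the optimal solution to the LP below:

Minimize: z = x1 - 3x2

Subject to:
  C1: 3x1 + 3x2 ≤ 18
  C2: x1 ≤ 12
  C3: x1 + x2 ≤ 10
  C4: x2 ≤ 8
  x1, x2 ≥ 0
x1 = 0, x2 = 6, z = -18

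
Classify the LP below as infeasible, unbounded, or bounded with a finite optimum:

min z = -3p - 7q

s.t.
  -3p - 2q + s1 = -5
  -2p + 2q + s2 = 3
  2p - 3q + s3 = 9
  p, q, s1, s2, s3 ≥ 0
Feasible point: (1, 1) satisfies every constraint, so the LP is feasible.
Direction d = (1, 1): for each constraint row a, a·d ≤ 0 —
  (-3)(1) + (-2)(1) = -5 ≤ 0
  (-2)(1) + (2)(1) = 0 ≤ 0
  (2)(1) + (-3)(1) = -1 ≤ 0
and d ≥ 0, so (1, 1) + t·d stays feasible for every t ≥ 0. Along this ray z = -3p - 7q changes by -10 per unit t, so z → −∞.

Unbounded — the objective can decrease without bound over the feasible region.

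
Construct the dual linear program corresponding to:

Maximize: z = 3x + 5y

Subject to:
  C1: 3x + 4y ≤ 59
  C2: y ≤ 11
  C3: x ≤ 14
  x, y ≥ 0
Minimize: z = 59y1 + 11y2 + 14y3

Subject to:
  C1: -3y1 - y3 ≤ -3
  C2: -4y1 - y2 ≤ -5
  y1, y2, y3 ≥ 0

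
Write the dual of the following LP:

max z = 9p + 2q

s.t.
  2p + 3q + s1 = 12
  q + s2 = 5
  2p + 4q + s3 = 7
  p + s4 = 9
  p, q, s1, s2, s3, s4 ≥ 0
Minimize: z = 12y1 + 5y2 + 7y3 + 9y4

Subject to:
  C1: -2y1 - 2y3 - y4 ≤ -9
  C2: -3y1 - y2 - 4y3 ≤ -2
  y1, y2, y3, y4 ≥ 0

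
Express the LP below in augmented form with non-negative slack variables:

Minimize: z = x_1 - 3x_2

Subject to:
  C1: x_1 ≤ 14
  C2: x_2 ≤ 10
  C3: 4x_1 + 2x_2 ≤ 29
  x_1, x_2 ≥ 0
min z = x_1 - 3x_2

s.t.
  x_1 + s1 = 14
  x_2 + s2 = 10
  4x_1 + 2x_2 + s3 = 29
  x_1, x_2, s1, s2, s3 ≥ 0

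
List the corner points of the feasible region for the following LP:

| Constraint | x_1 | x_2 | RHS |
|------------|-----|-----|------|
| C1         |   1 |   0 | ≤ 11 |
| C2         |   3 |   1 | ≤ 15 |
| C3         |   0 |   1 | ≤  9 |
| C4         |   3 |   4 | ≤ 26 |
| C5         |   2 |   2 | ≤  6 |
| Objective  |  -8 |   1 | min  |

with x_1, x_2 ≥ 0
Each vertex is the intersection of two constraint boundaries that also satisfies all remaining constraints:
  x_1 = 0 and x_2 = 0 → (0, 0)
  2x_1 + 2x_2 = 6 and x_2 = 0 → (3, 0)
  2x_1 + 2x_2 = 6 and x_1 = 0 → (0, 3)

Vertices: (0, 0), (3, 0), (0, 3)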